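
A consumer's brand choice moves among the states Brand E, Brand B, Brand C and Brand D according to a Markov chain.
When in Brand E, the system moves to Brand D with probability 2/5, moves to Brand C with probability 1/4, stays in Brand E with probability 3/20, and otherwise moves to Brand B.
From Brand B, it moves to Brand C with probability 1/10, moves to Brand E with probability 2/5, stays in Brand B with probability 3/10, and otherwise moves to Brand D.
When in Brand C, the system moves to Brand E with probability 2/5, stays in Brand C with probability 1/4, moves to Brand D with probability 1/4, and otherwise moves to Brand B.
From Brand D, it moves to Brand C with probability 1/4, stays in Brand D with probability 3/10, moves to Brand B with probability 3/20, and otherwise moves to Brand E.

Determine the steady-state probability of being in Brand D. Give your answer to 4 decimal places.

Let the stationary distribution be π with π = πP and π_1 + π_2 + π_3 + π_4 = 1.
π_1 = 0.15·π_1 + 0.4·π_2 + 0.4·π_3 + 0.3·π_4
π_2 = 0.2·π_1 + 0.3·π_2 + 0.1·π_3 + 0.15·π_4
π_3 = 0.25·π_1 + 0.1·π_2 + 0.25·π_3 + 0.25·π_4
Solving with the normalization constraint gives π = (0.2960, 0.1808, 0.2229, 0.3004).
So the stationary probability of Brand D is 0.3004.

0.3004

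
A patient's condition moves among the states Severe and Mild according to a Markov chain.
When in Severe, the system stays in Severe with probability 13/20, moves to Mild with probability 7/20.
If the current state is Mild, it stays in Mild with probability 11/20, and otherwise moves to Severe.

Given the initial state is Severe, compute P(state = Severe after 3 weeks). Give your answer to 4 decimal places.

Propagate the distribution vector 3 weeks from Severe.
After 0 weeks: (1.0000, 0.0000)
After 1 week: (0.6500, 0.3500)
After 2 weeks: (0.5800, 0.4200)
After 3 weeks: (0.5660, 0.4340)
P(in Severe after 3 weeks) = 0.5660

0.5660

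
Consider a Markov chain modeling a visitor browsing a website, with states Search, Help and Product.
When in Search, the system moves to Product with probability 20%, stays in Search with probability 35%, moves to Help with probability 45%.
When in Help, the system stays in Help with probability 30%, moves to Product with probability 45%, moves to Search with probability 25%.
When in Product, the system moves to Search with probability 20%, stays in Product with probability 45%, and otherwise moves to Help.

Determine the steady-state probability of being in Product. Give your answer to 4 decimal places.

Let the stationary distribution be π with π = πP and π_1 + π_2 + π_3 = 1.
π_1 = 0.35·π_1 + 0.25·π_2 + 0.2·π_3
π_2 = 0.45·π_1 + 0.3·π_2 + 0.35·π_3
Solving with the normalization constraint gives π = (0.2563, 0.3577, 0.3859).
So the stationary probability of Product is 0.3859.

0.3859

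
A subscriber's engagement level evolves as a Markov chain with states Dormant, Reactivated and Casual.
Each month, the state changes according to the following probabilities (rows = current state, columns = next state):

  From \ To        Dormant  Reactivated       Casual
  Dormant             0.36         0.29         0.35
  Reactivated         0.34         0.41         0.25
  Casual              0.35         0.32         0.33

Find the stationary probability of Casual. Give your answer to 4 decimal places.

0.3098

Let the stationary distribution be π with π = πP and π_1 + π_2 + π_3 = 1.
π_1 = 0.36·π_1 + 0.34·π_2 + 0.35·π_3
π_2 = 0.29·π_1 + 0.41·π_2 + 0.32·π_3
Solving with the normalization constraint gives π = (0.3501, 0.3401, 0.3098).
So the stationary probability of Casual is 0.3098.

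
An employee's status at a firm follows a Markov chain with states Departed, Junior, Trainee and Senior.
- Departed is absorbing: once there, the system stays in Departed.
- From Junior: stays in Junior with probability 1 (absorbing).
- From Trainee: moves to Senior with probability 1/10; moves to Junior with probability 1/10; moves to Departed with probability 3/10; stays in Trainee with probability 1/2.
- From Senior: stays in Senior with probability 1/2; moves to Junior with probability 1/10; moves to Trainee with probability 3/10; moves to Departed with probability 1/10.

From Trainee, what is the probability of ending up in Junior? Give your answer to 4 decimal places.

0.2727

Let h(s) be the probability of absorption at Junior starting from transient state s. Then h(Junior) = 1 and h(Departed) = 0. By first-step analysis:
h(Trainee) = 0.3·0 + 0.1·1 + 0.5·h(Trainee) + 0.1·h(Senior)
h(Senior) = 0.1·0 + 0.1·1 + 0.3·h(Trainee) + 0.5·h(Senior)
Solving: h(Trainee) = 0.2727, h(Senior) = 0.3636.
Starting from Trainee, the probability is 0.2727.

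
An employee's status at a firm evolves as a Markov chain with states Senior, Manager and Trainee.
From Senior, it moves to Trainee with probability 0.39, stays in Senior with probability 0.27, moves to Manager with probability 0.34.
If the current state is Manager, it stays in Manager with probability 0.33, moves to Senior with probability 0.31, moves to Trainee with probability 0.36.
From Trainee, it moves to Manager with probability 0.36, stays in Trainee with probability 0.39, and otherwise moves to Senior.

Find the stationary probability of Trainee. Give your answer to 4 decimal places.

0.3797

Let the stationary distribution be π with π = πP and π_1 + π_2 + π_3 = 1.
π_1 = 0.27·π_1 + 0.31·π_2 + 0.25·π_3
π_2 = 0.34·π_1 + 0.33·π_2 + 0.36·π_3
Solving with the normalization constraint gives π = (0.2762, 0.3442, 0.3797).
So the stationary probability of Trainee is 0.3797.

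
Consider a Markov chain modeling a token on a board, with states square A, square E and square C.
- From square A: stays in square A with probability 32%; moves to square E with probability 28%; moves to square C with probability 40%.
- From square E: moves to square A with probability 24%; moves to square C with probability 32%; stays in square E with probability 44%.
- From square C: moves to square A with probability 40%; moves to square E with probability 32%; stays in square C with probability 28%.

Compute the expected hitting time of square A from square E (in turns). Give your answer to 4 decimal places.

3.4574

Let t(s) be the expected number of turns to first reach square A from state s, with t(square A) = 0. Conditioning on the first turn:
t(square E) = 1 + 0.44·t(square E) + 0.32·t(square C)
t(square C) = 1 + 0.32·t(square E) + 0.28·t(square C)
Solving: t(square E) = 3.4574, t(square C) = 2.9255.
Expected turns from square E to square A: 3.4574.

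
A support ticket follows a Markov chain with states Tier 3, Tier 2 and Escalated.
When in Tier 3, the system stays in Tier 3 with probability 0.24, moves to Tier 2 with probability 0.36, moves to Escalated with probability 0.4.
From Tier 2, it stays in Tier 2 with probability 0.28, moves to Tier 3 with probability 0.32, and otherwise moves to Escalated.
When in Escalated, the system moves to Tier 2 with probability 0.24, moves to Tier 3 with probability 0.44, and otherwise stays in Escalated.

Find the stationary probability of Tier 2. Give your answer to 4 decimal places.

0.2922

Let the stationary distribution be π with π = πP and π_1 + π_2 + π_3 = 1.
π_1 = 0.24·π_1 + 0.32·π_2 + 0.44·π_3
π_2 = 0.36·π_1 + 0.28·π_2 + 0.24·π_3
Solving with the normalization constraint gives π = (0.3374, 0.2922, 0.3704).
So the stationary probability of Tier 2 is 0.2922.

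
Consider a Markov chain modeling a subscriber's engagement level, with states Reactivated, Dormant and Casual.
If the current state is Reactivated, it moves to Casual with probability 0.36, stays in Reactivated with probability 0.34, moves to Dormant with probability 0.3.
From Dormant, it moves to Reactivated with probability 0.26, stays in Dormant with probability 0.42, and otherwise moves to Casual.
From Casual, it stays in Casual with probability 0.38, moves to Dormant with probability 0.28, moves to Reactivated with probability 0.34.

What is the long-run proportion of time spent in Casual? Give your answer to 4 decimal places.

0.3538

Let the stationary distribution be π with π = πP and π_1 + π_2 + π_3 = 1.
π_1 = 0.34·π_1 + 0.26·π_2 + 0.34·π_3
π_2 = 0.3·π_1 + 0.42·π_2 + 0.28·π_3
Solving with the normalization constraint gives π = (0.3134, 0.3329, 0.3538).
So the stationary probability of Casual is 0.3538.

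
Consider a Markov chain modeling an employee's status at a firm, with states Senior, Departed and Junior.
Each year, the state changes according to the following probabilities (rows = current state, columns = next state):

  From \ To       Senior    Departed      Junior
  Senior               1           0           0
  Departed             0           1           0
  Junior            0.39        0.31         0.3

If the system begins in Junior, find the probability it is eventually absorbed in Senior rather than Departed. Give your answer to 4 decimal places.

0.5571

Let h(s) be the probability of absorption at Senior starting from transient state s. Then h(Senior) = 1 and h(Departed) = 0. By first-step analysis:
h(Junior) = 0.39·1 + 0.31·0 + 0.3·h(Junior)
Solving: h(Junior) = 0.5571.
Starting from Junior, the probability is 0.5571.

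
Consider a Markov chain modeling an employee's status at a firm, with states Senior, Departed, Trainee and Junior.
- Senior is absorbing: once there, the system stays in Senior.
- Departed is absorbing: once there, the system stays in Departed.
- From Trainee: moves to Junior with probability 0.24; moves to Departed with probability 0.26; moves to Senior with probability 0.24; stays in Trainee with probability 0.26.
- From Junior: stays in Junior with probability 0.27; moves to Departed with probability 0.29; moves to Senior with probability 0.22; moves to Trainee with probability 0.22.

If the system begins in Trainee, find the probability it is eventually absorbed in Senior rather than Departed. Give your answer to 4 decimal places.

Let h(s) be the probability of absorption at Senior starting from transient state s. Then h(Senior) = 1 and h(Departed) = 0. By first-step analysis:
h(Trainee) = 0.24·1 + 0.26·0 + 0.26·h(Trainee) + 0.24·h(Junior)
h(Junior) = 0.22·1 + 0.29·0 + 0.22·h(Trainee) + 0.27·h(Junior)
Solving: h(Trainee) = 0.4678, h(Junior) = 0.4423.
Starting from Trainee, the probability is 0.4678.

0.4678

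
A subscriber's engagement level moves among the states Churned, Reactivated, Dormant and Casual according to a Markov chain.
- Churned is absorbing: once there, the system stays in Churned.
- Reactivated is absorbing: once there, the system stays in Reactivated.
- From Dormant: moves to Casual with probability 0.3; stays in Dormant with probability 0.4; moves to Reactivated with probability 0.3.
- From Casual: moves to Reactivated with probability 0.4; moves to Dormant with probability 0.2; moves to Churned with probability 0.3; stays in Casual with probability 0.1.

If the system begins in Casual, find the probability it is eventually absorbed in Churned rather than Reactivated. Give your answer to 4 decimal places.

0.3750

Let h(s) be the probability of absorption at Churned starting from transient state s. Then h(Churned) = 1 and h(Reactivated) = 0. By first-step analysis:
h(Dormant) = 0.3·0 + 0.4·h(Dormant) + 0.3·h(Casual)
h(Casual) = 0.3·1 + 0.4·0 + 0.2·h(Dormant) + 0.1·h(Casual)
Solving: h(Dormant) = 0.1875, h(Casual) = 0.3750.
Starting from Casual, the probability is 0.3750.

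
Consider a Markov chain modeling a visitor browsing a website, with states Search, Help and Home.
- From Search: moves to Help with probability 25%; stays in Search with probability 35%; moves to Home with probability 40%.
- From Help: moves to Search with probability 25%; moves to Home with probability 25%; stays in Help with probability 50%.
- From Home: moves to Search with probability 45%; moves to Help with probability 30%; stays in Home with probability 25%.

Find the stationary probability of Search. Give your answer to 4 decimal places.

0.3448

Let the stationary distribution be π with π = πP and π_1 + π_2 + π_3 = 1.
π_1 = 0.35·π_1 + 0.25·π_2 + 0.45·π_3
π_2 = 0.25·π_1 + 0.5·π_2 + 0.3·π_3
Solving with the normalization constraint gives π = (0.3448, 0.3534, 0.3017).
So the stationary probability of Search is 0.3448.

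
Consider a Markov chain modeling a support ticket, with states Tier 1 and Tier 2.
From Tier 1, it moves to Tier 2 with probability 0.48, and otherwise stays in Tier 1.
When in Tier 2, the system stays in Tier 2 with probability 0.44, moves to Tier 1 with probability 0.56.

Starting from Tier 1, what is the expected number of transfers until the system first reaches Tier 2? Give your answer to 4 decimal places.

Let t(s) be the expected number of transfers to first reach Tier 2 from state s, with t(Tier 2) = 0. Conditioning on the first transfer:
t(Tier 1) = 1 + 0.52·t(Tier 1)
Solving: t(Tier 1) = 2.0833.
Expected transfers from Tier 1 to Tier 2: 2.0833.

2.0833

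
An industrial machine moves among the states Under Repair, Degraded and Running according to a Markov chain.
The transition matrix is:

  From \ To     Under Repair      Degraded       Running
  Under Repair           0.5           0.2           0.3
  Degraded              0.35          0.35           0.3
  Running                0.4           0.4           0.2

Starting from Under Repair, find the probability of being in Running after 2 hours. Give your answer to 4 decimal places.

0.2700

Sum over the intermediate state after 1 hour:
P = P(Under Repair→Under Repair)·P(Under Repair→Running) + P(Under Repair→Degraded)·P(Degraded→Running) + P(Under Repair→Running)·P(Running→Running)
  = 0.5×0.3 + 0.2×0.3 + 0.3×0.2
  = 0.1500 + 0.0600 + 0.0600 = 0.2700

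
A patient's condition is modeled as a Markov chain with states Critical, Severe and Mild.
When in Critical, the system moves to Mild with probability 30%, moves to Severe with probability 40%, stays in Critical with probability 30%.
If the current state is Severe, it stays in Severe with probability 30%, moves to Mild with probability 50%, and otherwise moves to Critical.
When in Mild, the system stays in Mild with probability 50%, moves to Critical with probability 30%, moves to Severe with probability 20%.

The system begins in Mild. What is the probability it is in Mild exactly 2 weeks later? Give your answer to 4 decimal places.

0.4400

Sum over the intermediate state after 1 week:
P = P(Mild→Critical)·P(Critical→Mild) + P(Mild→Severe)·P(Severe→Mild) + P(Mild→Mild)·P(Mild→Mild)
  = 0.3×0.3 + 0.2×0.5 + 0.5×0.5
  = 0.0900 + 0.1000 + 0.2500 = 0.4400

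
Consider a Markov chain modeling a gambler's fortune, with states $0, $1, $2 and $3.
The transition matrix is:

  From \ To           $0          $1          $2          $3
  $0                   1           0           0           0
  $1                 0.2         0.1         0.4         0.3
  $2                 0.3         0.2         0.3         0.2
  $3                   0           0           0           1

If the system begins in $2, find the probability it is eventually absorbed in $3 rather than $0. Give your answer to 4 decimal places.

Let h(s) be the probability of absorption at $3 starting from transient state s. Then h($3) = 1 and h($0) = 0. By first-step analysis:
h($1) = 0.2·0 + 0.1·h($1) + 0.4·h($2) + 0.3·1
h($2) = 0.3·0 + 0.2·h($1) + 0.3·h($2) + 0.2·1
Solving: h($1) = 0.5273, h($2) = 0.4364.
Starting from $2, the probability is 0.4364.

0.4364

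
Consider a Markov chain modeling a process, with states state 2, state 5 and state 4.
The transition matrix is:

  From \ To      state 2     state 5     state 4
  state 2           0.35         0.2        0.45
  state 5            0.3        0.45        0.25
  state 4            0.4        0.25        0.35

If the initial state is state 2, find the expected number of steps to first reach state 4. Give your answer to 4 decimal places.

2.5210

Let t(s) be the expected number of steps to first reach state 4 from state s, with t(state 4) = 0. Conditioning on the first step:
t(state 2) = 1 + 0.35·t(state 2) + 0.2·t(state 5)
t(state 5) = 1 + 0.3·t(state 2) + 0.45·t(state 5)
Solving: t(state 2) = 2.5210, t(state 5) = 3.1933.
Expected steps from state 2 to state 4: 2.5210.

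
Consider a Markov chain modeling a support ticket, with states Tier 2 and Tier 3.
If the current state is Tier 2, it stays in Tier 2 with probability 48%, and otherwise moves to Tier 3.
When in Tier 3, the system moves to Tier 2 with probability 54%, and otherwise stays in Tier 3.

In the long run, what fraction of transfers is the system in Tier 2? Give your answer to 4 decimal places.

0.5094

Let the stationary distribution be π with π = πP and π_1 + π_2 = 1.
π_1 = 0.48·π_1 + 0.54·π_2
Solving with the normalization constraint gives π = (0.5094, 0.4906).
So the stationary probability of Tier 2 is 0.5094.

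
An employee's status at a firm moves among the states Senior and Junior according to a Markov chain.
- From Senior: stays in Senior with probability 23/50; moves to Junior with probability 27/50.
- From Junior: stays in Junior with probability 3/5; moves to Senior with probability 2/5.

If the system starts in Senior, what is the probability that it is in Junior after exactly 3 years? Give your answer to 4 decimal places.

Propagate the distribution vector 3 years from Senior.
After 0 years: (1.0000, 0.0000)
After 1 year: (0.4600, 0.5400)
After 2 years: (0.4276, 0.5724)
After 3 years: (0.4257, 0.5743)
P(in Junior after 3 years) = 0.5743

0.5743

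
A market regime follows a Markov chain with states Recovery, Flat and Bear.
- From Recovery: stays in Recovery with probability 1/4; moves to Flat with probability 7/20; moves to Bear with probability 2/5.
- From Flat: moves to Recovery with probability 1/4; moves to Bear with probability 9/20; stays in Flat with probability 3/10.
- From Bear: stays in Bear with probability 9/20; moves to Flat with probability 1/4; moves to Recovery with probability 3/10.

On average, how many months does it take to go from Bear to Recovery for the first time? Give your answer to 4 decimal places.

3.4862

Let t(s) be the expected number of months to first reach Recovery from state s, with t(Recovery) = 0. Conditioning on the first month:
t(Flat) = 1 + 0.3·t(Flat) + 0.45·t(Bear)
t(Bear) = 1 + 0.25·t(Flat) + 0.45·t(Bear)
Solving: t(Flat) = 3.6697, t(Bear) = 3.4862.
Expected months from Bear to Recovery: 3.4862.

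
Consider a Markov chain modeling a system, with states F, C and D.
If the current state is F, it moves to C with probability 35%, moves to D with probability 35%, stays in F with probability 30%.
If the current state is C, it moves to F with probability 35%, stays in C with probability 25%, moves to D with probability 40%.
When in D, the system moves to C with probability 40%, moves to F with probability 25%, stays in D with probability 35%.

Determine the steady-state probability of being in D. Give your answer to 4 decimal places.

0.3667

Let the stationary distribution be π with π = πP and π_1 + π_2 + π_3 = 1.
π_1 = 0.3·π_1 + 0.35·π_2 + 0.25·π_3
π_2 = 0.35·π_1 + 0.25·π_2 + 0.4·π_3
Solving with the normalization constraint gives π = (0.2984, 0.3349, 0.3667).
So the stationary probability of D is 0.3667.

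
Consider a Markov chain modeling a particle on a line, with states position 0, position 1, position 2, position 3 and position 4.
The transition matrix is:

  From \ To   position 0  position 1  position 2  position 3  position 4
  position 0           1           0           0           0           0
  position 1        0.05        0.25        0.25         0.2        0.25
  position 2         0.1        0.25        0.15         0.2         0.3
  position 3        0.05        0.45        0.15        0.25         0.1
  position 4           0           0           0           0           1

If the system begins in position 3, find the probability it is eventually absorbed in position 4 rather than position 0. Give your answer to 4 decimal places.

0.7610

Let h(s) be the probability of absorption at position 4 starting from transient state s. Then h(position 4) = 1 and h(position 0) = 0. By first-step analysis:
h(position 1) = 0.05·0 + 0.25·h(position 1) + 0.25·h(position 2) + 0.2·h(position 3) + 0.25·1
h(position 2) = 0.1·0 + 0.25·h(position 1) + 0.15·h(position 2) + 0.2·h(position 3) + 0.3·1
h(position 3) = 0.05·0 + 0.45·h(position 1) + 0.15·h(position 2) + 0.25·h(position 3) + 0.1·1
Solving: h(position 1) = 0.7911, h(position 2) = 0.7647, h(position 3) = 0.7610.
Starting from position 3, the probability is 0.7610.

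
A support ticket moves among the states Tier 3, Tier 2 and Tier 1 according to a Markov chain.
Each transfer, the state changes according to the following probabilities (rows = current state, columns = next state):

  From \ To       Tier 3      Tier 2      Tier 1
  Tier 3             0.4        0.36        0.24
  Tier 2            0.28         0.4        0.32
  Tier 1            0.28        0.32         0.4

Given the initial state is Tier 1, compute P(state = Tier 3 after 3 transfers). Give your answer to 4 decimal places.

0.3176

Propagate the distribution vector 3 transfers from Tier 1.
After 0 transfers: (0.0000, 0.0000, 1.0000)
After 1 transfer: (0.2800, 0.3200, 0.4000)
After 2 transfers: (0.3136, 0.3568, 0.3296)
After 3 transfers: (0.3176, 0.3611, 0.3213)
P(in Tier 3 after 3 transfers) = 0.3176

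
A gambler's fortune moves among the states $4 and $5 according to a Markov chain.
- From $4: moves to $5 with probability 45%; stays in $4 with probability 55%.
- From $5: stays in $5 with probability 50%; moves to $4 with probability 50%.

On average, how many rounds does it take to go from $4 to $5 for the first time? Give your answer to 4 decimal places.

2.2222

Let t(s) be the expected number of rounds to first reach $5 from state s, with t($5) = 0. Conditioning on the first round:
t($4) = 1 + 0.55·t($4)
Solving: t($4) = 2.2222.
Expected rounds from $4 to $5: 2.2222.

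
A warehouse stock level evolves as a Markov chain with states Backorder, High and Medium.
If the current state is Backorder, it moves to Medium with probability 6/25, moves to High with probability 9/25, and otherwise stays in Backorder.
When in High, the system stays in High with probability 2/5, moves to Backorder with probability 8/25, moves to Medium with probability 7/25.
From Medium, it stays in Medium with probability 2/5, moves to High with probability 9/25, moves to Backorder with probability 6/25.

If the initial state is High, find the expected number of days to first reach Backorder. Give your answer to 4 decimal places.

Let t(s) be the expected number of days to first reach Backorder from state s, with t(Backorder) = 0. Conditioning on the first day:
t(High) = 1 + 0.4·t(High) + 0.28·t(Medium)
t(Medium) = 1 + 0.36·t(High) + 0.4·t(Medium)
Solving: t(High) = 3.3951, t(Medium) = 3.7037.
Expected days from High to Backorder: 3.3951.

3.3951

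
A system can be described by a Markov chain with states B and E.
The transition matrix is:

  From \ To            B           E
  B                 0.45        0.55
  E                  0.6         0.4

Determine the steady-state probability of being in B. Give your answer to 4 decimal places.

0.5217

Let the stationary distribution be π with π = πP and π_1 + π_2 = 1.
π_1 = 0.45·π_1 + 0.6·π_2
Solving with the normalization constraint gives π = (0.5217, 0.4783).
So the stationary probability of B is 0.5217.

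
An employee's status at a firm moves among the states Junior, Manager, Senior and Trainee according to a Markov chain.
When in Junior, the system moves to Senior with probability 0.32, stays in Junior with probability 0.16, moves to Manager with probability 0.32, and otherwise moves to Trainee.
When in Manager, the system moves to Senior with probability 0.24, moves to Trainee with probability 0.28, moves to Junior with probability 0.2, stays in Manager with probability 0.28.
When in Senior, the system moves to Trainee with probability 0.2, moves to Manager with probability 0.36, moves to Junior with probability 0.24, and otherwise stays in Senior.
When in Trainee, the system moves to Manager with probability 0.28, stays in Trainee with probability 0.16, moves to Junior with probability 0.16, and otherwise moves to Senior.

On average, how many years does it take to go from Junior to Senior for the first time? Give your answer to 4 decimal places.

Let t(s) be the expected number of years to first reach Senior from state s, with t(Senior) = 0. Conditioning on the first year:
t(Junior) = 1 + 0.16·t(Junior) + 0.32·t(Manager) + 0.2·t(Trainee)
t(Manager) = 1 + 0.2·t(Junior) + 0.28·t(Manager) + 0.28·t(Trainee)
t(Trainee) = 1 + 0.16·t(Junior) + 0.28·t(Manager) + 0.16·t(Trainee)
Solving: t(Junior) = 3.1921, t(Manager) = 3.4181, t(Trainee) = 2.9379.
Expected years from Junior to Senior: 3.1921.

3.1921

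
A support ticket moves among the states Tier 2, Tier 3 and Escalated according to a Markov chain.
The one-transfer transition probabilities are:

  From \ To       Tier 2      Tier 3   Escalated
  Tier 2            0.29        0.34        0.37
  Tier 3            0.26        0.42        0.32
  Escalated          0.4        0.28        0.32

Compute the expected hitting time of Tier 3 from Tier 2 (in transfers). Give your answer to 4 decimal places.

Let t(s) be the expected number of transfers to first reach Tier 3 from state s, with t(Tier 3) = 0. Conditioning on the first transfer:
t(Tier 2) = 1 + 0.29·t(Tier 2) + 0.37·t(Escalated)
t(Escalated) = 1 + 0.4·t(Tier 2) + 0.32·t(Escalated)
Solving: t(Tier 2) = 3.1362, t(Escalated) = 3.3154.
Expected transfers from Tier 2 to Tier 3: 3.1362.

3.1362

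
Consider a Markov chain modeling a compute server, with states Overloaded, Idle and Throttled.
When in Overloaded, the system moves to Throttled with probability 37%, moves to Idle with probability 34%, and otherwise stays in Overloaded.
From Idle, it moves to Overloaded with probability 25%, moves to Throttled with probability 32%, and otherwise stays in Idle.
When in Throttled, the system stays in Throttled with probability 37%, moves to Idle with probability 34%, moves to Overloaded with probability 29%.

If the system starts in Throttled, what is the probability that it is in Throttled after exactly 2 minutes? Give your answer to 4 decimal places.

Sum over the intermediate state after 1 minute:
P = P(Throttled→Overloaded)·P(Overloaded→Throttled) + P(Throttled→Idle)·P(Idle→Throttled) + P(Throttled→Throttled)·P(Throttled→Throttled)
  = 0.29×0.37 + 0.34×0.32 + 0.37×0.37
  = 0.1073 + 0.1088 + 0.1369 = 0.3530

0.3530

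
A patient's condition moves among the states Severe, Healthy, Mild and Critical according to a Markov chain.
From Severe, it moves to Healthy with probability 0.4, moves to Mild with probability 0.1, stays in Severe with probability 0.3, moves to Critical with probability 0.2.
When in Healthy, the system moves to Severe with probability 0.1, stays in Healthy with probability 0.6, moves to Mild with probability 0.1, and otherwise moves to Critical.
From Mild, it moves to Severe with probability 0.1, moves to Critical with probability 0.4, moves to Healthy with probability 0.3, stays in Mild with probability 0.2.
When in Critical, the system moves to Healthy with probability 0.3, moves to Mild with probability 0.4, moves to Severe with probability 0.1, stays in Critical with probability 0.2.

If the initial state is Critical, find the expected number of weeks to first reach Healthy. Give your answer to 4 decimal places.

Let t(s) be the expected number of weeks to first reach Healthy from state s, with t(Healthy) = 0. Conditioning on the first week:
t(Severe) = 1 + 0.3·t(Severe) + 0.1·t(Mild) + 0.2·t(Critical)
t(Mild) = 1 + 0.1·t(Severe) + 0.2·t(Mild) + 0.4·t(Critical)
t(Critical) = 1 + 0.1·t(Severe) + 0.4·t(Mild) + 0.2·t(Critical)
Solving: t(Severe) = 2.8000, t(Mild) = 3.2000, t(Critical) = 3.2000.
Expected weeks from Critical to Healthy: 3.2000.

3.2000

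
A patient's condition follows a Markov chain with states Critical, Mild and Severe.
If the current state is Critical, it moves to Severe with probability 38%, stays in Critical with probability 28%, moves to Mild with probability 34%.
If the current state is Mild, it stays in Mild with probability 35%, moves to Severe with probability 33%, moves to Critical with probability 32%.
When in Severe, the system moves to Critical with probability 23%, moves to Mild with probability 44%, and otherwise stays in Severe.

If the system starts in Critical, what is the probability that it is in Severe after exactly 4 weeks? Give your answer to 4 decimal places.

Propagate the distribution vector 4 weeks from Critical.
After 0 weeks: (1.0000, 0.0000, 0.0000)
After 1 week: (0.2800, 0.3400, 0.3800)
After 2 weeks: (0.2746, 0.3814, 0.3440)
After 3 weeks: (0.2781, 0.3782, 0.3437)
After 4 weeks: (0.2779, 0.3782, 0.3439)
P(in Severe after 4 weeks) = 0.3439

0.3439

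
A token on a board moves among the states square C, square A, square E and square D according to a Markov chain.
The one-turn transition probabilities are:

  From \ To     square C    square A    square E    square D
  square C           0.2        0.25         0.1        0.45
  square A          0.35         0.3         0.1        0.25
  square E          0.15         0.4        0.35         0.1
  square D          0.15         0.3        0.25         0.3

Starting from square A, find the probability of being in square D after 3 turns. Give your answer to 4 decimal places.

Propagate the distribution vector 3 turns from square A.
After 0 turns: (0.0000, 1.0000, 0.0000, 0.0000)
After 1 turn: (0.3500, 0.3000, 0.1000, 0.2500)
After 2 turns: (0.2275, 0.2925, 0.1625, 0.3175)
After 3 turns: (0.2199, 0.3049, 0.1883, 0.2870)
P(in square D after 3 turns) = 0.2870

0.2870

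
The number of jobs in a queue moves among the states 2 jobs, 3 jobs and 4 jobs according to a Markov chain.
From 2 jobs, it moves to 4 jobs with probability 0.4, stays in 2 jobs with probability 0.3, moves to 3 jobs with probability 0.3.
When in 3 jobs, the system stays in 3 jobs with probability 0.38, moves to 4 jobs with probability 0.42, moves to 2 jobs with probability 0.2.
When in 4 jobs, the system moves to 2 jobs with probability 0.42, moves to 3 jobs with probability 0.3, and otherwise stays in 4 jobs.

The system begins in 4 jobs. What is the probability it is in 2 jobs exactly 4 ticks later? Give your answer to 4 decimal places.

Propagate the distribution vector 4 ticks from 4 jobs.
After 0 ticks: (0.0000, 0.0000, 1.0000)
After 1 tick: (0.4200, 0.3000, 0.2800)
After 2 ticks: (0.3036, 0.3240, 0.3724)
After 3 ticks: (0.3123, 0.3259, 0.3618)
After 4 ticks: (0.3108, 0.3261, 0.3631)
P(in 2 jobs after 4 ticks) = 0.3108

0.3108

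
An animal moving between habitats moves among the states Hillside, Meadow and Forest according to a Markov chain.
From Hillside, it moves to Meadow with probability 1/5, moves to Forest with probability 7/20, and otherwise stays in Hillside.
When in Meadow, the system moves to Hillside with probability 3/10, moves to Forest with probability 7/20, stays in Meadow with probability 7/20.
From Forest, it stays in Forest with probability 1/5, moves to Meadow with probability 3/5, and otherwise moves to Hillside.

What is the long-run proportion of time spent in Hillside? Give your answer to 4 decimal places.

0.3171

Let the stationary distribution be π with π = πP and π_1 + π_2 + π_3 = 1.
π_1 = 0.45·π_1 + 0.3·π_2 + 0.2·π_3
π_2 = 0.2·π_1 + 0.35·π_2 + 0.6·π_3
Solving with the normalization constraint gives π = (0.3171, 0.3785, 0.3043).
So the stationary probability of Hillside is 0.3171.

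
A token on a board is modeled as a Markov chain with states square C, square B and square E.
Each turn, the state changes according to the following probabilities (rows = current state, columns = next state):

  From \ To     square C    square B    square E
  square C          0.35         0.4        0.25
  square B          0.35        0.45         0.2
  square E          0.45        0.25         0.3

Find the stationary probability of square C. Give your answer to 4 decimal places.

0.3743

Let the stationary distribution be π with π = πP and π_1 + π_2 + π_3 = 1.
π_1 = 0.35·π_1 + 0.35·π_2 + 0.45·π_3
π_2 = 0.4·π_1 + 0.45·π_2 + 0.25·π_3
Solving with the normalization constraint gives π = (0.3743, 0.3827, 0.2430).
So the stationary probability of square C is 0.3743.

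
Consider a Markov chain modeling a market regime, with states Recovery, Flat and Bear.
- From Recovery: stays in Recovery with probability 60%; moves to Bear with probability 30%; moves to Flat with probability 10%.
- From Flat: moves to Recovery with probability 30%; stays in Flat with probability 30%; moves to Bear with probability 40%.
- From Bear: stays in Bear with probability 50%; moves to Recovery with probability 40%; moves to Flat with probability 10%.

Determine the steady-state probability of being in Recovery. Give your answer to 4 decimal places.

Let the stationary distribution be π with π = πP and π_1 + π_2 + π_3 = 1.
π_1 = 0.6·π_1 + 0.3·π_2 + 0.4·π_3
π_2 = 0.1·π_1 + 0.3·π_2 + 0.1·π_3
Solving with the normalization constraint gives π = (0.4844, 0.1250, 0.3906).
So the stationary probability of Recovery is 0.4844.

0.4844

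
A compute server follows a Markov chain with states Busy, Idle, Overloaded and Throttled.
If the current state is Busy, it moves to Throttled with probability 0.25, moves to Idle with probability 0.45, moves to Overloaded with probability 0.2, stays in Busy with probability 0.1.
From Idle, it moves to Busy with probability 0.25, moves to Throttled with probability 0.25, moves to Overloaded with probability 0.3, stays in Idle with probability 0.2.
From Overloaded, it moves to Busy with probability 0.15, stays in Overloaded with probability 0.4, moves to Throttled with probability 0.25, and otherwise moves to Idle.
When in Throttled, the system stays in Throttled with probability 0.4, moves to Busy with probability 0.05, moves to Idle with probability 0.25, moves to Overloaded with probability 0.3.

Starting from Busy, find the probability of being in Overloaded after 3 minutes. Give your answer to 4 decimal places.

Propagate the distribution vector 3 minutes from Busy.
After 0 minutes: (1.0000, 0.0000, 0.0000, 0.0000)
After 1 minute: (0.1000, 0.4500, 0.2000, 0.2500)
After 2 minutes: (0.1650, 0.2375, 0.3100, 0.2875)
After 3 minutes: (0.1368, 0.2556, 0.3145, 0.2931)
P(in Overloaded after 3 minutes) = 0.3145

0.3145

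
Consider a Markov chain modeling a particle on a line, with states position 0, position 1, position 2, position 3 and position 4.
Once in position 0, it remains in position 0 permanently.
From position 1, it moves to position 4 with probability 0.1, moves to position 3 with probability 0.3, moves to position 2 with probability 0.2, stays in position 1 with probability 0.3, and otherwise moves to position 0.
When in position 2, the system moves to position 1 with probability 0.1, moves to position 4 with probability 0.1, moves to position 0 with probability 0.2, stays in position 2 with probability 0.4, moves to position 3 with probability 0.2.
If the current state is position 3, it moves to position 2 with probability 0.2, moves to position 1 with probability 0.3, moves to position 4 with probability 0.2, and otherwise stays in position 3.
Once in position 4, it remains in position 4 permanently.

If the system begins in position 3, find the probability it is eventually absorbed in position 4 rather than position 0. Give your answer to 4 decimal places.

Let h(s) be the probability of absorption at position 4 starting from transient state s. Then h(position 4) = 1 and h(position 0) = 0. By first-step analysis:
h(position 1) = 0.1·0 + 0.3·h(position 1) + 0.2·h(position 2) + 0.3·h(position 3) + 0.1·1
h(position 2) = 0.2·0 + 0.1·h(position 1) + 0.4·h(position 2) + 0.2·h(position 3) + 0.1·1
h(position 3) = 0.3·h(position 1) + 0.2·h(position 2) + 0.3·h(position 3) + 0.2·1
Solving: h(position 1) = 0.5667, h(position 2) = 0.4833, h(position 3) = 0.6667.
Starting from position 3, the probability is 0.6667.

0.6667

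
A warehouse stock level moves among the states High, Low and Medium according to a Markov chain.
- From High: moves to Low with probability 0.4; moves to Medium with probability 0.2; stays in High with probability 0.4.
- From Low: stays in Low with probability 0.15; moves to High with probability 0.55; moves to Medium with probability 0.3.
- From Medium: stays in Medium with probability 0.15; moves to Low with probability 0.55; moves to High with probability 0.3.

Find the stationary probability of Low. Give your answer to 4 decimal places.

Let the stationary distribution be π with π = πP and π_1 + π_2 + π_3 = 1.
π_1 = 0.4·π_1 + 0.55·π_2 + 0.3·π_3
π_2 = 0.4·π_1 + 0.15·π_2 + 0.55·π_3
Solving with the normalization constraint gives π = (0.4297, 0.3468, 0.2235).
So the stationary probability of Low is 0.3468.

0.3468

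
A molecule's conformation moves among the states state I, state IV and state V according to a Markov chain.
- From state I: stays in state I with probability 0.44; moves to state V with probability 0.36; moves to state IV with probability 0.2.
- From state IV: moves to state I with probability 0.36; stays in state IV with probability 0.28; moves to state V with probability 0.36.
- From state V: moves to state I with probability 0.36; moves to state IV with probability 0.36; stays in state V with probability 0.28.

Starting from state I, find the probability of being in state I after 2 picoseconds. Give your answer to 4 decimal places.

0.3952

Sum over the intermediate state after 1 picosecond:
P = P(state I→state I)·P(state I→state I) + P(state I→state IV)·P(state IV→state I) + P(state I→state V)·P(state V→state I)
  = 0.44×0.44 + 0.2×0.36 + 0.36×0.36
  = 0.1936 + 0.0720 + 0.1296 = 0.3952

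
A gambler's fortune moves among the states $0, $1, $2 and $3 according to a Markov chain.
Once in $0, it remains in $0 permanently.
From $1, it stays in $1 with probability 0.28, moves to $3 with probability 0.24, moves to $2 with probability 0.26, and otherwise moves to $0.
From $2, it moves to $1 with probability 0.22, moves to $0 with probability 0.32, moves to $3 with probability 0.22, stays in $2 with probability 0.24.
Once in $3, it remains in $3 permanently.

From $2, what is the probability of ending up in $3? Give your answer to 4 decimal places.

0.4310

Let h(s) be the probability of absorption at $3 starting from transient state s. Then h($3) = 1 and h($0) = 0. By first-step analysis:
h($1) = 0.22·0 + 0.28·h($1) + 0.26·h($2) + 0.24·1
h($2) = 0.32·0 + 0.22·h($1) + 0.24·h($2) + 0.22·1
Solving: h($1) = 0.4890, h($2) = 0.4310.
Starting from $2, the probability is 0.4310.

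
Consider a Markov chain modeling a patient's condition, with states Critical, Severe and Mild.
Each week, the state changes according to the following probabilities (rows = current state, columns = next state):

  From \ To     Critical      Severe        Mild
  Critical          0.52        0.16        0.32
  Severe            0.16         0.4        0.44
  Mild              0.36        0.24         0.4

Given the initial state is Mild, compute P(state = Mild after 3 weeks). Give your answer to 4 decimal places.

0.3804

Propagate the distribution vector 3 weeks from Mild.
After 0 weeks: (0.0000, 0.0000, 1.0000)
After 1 week: (0.3600, 0.2400, 0.4000)
After 2 weeks: (0.3696, 0.2496, 0.3808)
After 3 weeks: (0.3692, 0.2504, 0.3804)
P(in Mild after 3 weeks) = 0.3804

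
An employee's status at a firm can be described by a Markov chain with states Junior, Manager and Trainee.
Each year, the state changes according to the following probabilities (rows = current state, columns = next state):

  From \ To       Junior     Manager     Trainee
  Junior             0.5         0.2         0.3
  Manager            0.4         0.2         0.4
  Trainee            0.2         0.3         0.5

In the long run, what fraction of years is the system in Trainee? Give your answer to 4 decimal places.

Let the stationary distribution be π with π = πP and π_1 + π_2 + π_3 = 1.
π_1 = 0.5·π_1 + 0.4·π_2 + 0.2·π_3
π_2 = 0.2·π_1 + 0.2·π_2 + 0.3·π_3
Solving with the normalization constraint gives π = (0.3544, 0.2405, 0.4051).
So the stationary probability of Trainee is 0.4051.

0.4051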